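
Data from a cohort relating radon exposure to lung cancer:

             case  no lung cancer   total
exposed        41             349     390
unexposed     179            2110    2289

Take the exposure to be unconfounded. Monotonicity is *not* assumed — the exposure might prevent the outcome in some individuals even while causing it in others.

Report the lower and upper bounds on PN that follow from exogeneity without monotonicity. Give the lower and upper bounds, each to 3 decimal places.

p₁ = P(outcome | exposed) = 41/390 = 0.10513
p₀ = P(outcome | unexposed) = 179/2289 = 0.0782
Under exogeneity alone the bounds on PN are max{0,(p₁−p₀)/p₁} ≤ PN ≤ min{1,(1−p₀)/p₁}.
  lower = (p₁ − p₀)/p₁ = 0.026928 / 0.10513 ≈ 0.2561
  upper = min{1, (1 − p₀)/p₁} = 0.9218 / 0.10513 ≈ 8.7683 → capped at 1

0.256 ≤ PN ≤ 1.000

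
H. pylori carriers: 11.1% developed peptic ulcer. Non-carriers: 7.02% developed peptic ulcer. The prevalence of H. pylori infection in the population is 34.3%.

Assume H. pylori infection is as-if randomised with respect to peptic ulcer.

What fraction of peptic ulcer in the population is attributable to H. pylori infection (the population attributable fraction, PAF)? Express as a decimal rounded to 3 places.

p₁ = 0.111, p₀ = 0.0702.
Overall risk P(Y=1) = π·p₁ + (1−π)·p₀ = 0.343×0.111 + 0.657×0.0702 = 0.084194.
Under exogeneity, PAF = [P(Y=1) − p₀] / P(Y=1).
PAF = (0.084194 − 0.0702) / 0.084194 ≈ 0.1662

PAF ≈ 0.166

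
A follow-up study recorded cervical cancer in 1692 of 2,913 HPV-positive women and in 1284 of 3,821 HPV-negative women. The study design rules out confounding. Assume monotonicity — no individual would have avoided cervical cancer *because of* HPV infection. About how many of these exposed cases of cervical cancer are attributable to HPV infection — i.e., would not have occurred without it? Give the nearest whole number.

about 713 cases

p₁ = P(outcome | exposed) = 1692/2913 = 0.58084
p₀ = P(outcome | unexposed) = 1284/3821 = 0.33604
PN = (p₁ − p₀)/p₁ = (0.58084 − 0.33604) / 0.58084 ≈ 0.42147.
Attributable cases ≈ PN × (exposed cases) = 0.42147 × 1692 ≈ 713.12.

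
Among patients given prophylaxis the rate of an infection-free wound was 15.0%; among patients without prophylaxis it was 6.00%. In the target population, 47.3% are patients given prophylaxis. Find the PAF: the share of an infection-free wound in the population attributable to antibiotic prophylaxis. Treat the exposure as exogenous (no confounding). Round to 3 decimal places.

PAF ≈ 0.415

p₁ = 0.15, p₀ = 0.06.
Overall risk P(Y=1) = π·p₁ + (1−π)·p₀ = 0.473×0.15 + 0.527×0.06 = 0.10257.
Under exogeneity, PAF = [P(Y=1) − p₀] / P(Y=1).
PAF = (0.10257 − 0.06) / 0.10257 ≈ 0.4150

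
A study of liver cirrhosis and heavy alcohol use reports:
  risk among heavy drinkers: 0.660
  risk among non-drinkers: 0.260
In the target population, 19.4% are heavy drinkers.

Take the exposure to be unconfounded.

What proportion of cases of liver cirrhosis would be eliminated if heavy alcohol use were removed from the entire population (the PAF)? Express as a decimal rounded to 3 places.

PAF ≈ 0.230

Let p₁ = 0.66, p₀ = 0.26.
Overall risk P(Y=1) = π·p₁ + (1−π)·p₀ = 0.194×0.66 + 0.806×0.26 = 0.3376.
Under exogeneity, PAF = [P(Y=1) − p₀] / P(Y=1).
PAF = (0.3376 − 0.26) / 0.3376 ≈ 0.2299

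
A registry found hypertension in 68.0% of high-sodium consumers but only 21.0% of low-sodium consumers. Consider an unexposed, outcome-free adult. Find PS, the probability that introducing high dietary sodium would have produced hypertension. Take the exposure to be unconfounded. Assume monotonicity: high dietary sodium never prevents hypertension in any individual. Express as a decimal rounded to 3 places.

PS ≈ 0.595

p₁ = 0.68, p₀ = 0.21.
Under exogeneity and monotonicity, PS = (p₁ − p₀) / (1 − p₀).
PS = (0.68 − 0.21) / (1 − 0.21) = 0.47 / 0.79 ≈ 0.5949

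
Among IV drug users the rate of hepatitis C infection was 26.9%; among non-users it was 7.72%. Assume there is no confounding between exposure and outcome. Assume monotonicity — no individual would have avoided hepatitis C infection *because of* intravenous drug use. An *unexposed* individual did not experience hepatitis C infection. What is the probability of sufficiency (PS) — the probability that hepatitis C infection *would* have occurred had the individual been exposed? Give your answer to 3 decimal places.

p₁ = 0.269, p₀ = 0.0772.
Under exogeneity and monotonicity, PS = (p₁ − p₀) / (1 − p₀).
PS = (0.269 − 0.0772) / (1 − 0.0772) = 0.1918 / 0.9228 ≈ 0.2078

PS ≈ 0.208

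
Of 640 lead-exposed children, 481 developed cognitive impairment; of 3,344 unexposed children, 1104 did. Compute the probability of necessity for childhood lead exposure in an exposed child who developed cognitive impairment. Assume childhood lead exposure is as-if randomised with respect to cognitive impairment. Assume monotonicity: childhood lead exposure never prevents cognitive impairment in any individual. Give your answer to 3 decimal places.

p₁ = P(outcome | exposed) = 481/640 = 0.75156
p₀ = P(outcome | unexposed) = 1104/3344 = 0.33014
Under exogeneity and monotonicity, PN = (p₁ − p₀) / p₁.
PN = (0.75156 − 0.33014) / 0.75156 = 0.42142 / 0.75156 ≈ 0.5607

PN ≈ 0.561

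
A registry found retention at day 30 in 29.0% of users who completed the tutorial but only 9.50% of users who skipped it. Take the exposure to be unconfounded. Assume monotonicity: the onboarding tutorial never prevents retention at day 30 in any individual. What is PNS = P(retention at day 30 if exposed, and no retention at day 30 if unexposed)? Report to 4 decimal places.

PNS ≈ 0.1950

p₁ = 0.29, p₀ = 0.095.
Under exogeneity and monotonicity, PNS = p₁ − p₀.
PNS = 0.29 − 0.095 = 0.195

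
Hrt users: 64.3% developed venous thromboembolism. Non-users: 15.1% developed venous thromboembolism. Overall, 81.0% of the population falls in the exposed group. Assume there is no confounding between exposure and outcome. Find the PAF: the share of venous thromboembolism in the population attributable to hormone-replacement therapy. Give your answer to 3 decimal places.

PAF ≈ 0.725

p₁ = 0.643, p₀ = 0.151.
Overall risk P(Y=1) = π·p₁ + (1−π)·p₀ = 0.81×0.643 + 0.19×0.151 = 0.54952.
Under exogeneity, PAF = [P(Y=1) − p₀] / P(Y=1).
PAF = (0.54952 − 0.151) / 0.54952 ≈ 0.7252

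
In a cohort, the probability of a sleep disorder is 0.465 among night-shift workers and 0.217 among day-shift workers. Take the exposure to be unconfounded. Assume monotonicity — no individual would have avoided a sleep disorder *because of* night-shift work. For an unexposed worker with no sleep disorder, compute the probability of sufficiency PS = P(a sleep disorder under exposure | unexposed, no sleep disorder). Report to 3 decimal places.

Let p₁ = 0.465, p₀ = 0.217.
Under exogeneity and monotonicity, PS = (p₁ − p₀) / (1 − p₀).
PS = (0.465 − 0.217) / (1 − 0.217) = 0.248 / 0.783 ≈ 0.3167

PS ≈ 0.317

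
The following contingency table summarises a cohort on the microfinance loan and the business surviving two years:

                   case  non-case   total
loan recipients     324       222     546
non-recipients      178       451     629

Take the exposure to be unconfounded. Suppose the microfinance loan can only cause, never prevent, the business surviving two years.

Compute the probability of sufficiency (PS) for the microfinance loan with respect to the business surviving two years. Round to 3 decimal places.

p₁ = P(outcome | exposed) = 324/546 = 0.59341
p₀ = P(outcome | unexposed) = 178/629 = 0.28299
Under exogeneity and monotonicity, PS = (p₁ − p₀) / (1 − p₀).
PS = (0.59341 − 0.28299) / (1 − 0.28299) = 0.31042 / 0.71701 ≈ 0.4329

PS ≈ 0.433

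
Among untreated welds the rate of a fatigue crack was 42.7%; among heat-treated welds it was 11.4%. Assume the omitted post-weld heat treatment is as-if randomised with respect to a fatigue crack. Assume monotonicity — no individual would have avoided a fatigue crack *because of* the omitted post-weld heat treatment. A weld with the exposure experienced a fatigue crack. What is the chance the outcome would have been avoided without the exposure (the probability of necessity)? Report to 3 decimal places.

PN ≈ 0.733

p₁ = 0.427, p₀ = 0.114.
Under exogeneity and monotonicity, PN = (p₁ − p₀) / p₁.
PN = (0.427 − 0.114) / 0.427 = 0.313 / 0.427 ≈ 0.7330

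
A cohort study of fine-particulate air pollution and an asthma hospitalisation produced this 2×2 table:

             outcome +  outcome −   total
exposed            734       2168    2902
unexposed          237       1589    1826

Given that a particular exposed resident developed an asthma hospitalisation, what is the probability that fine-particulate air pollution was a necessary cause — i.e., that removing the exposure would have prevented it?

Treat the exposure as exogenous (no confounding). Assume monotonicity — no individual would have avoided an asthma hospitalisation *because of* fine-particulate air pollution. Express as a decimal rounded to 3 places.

PN ≈ 0.487

p₁ = P(outcome | exposed) = 734/2902 = 0.25293
p₀ = P(outcome | unexposed) = 237/1826 = 0.12979
Under exogeneity and monotonicity, PN = (p₁ − p₀)/p₁.
PN = (0.25293 − 0.12979) / 0.25293 ≈ 0.4868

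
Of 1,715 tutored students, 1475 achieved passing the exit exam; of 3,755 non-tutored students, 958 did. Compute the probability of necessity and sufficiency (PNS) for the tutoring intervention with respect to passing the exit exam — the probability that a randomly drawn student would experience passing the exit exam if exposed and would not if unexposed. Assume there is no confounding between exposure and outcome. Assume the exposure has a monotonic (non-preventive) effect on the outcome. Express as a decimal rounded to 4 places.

PNS ≈ 0.6049

p₁ = P(outcome | exposed) = 1475/1715 = 0.86006
p₀ = P(outcome | unexposed) = 958/3755 = 0.25513
Under exogeneity and monotonicity, PNS = p₁ − p₀.
PNS = 0.86006 − 0.25513 = 0.60493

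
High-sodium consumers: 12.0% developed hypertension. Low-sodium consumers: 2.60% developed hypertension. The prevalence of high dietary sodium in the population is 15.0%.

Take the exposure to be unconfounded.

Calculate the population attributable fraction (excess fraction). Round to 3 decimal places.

p₁ = 0.12, p₀ = 0.026.
Overall risk P(Y=1) = π·p₁ + (1−π)·p₀ = 0.15×0.12 + 0.85×0.026 = 0.0401.
Under exogeneity, PAF = [P(Y=1) − p₀] / P(Y=1).
PAF = (0.0401 − 0.026) / 0.0401 ≈ 0.3516

PAF ≈ 0.352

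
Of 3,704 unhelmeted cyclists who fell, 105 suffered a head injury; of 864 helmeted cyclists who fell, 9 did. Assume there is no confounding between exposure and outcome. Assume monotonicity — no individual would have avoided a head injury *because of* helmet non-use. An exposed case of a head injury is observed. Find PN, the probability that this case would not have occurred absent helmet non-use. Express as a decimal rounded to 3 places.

PN ≈ 0.633

p₁ = P(outcome | exposed) = 105/3704 = 0.028348
p₀ = P(outcome | unexposed) = 9/864 = 0.010417
Under exogeneity and monotonicity, PN = (p₁ − p₀) / p₁.
PN = (0.028348 − 0.010417) / 0.028348 = 0.017931 / 0.028348 ≈ 0.6325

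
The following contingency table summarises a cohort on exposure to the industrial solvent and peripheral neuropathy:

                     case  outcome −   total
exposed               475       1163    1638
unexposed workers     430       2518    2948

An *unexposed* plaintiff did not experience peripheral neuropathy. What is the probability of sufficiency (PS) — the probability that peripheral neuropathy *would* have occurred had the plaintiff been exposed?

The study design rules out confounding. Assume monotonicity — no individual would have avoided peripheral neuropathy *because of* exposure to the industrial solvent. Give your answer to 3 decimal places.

PS ≈ 0.169

p₁ = P(outcome | exposed) = 475/1638 = 0.28999
p₀ = P(outcome | unexposed) = 430/2948 = 0.14586
Under exogeneity and monotonicity, PS = (p₁ − p₀) / (1 − p₀).
PS = (0.28999 − 0.14586) / (1 − 0.14586) = 0.14413 / 0.85414 ≈ 0.1687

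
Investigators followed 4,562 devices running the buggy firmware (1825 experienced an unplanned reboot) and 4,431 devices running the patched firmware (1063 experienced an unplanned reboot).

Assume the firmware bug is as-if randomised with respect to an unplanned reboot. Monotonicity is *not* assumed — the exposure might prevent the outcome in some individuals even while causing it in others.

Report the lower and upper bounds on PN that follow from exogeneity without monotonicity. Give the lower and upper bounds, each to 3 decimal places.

0.400 ≤ PN ≤ 1.000

p₁ = P(outcome | exposed) = 1825/4562 = 0.40004
p₀ = P(outcome | unexposed) = 1063/4431 = 0.2399
Under exogeneity alone the bounds on PN are max{0,(p₁−p₀)/p₁} ≤ PN ≤ min{1,(1−p₀)/p₁}.
  lower = (p₁ − p₀)/p₁ = 0.16014 / 0.40004 ≈ 0.4003
  upper = min{1, (1 − p₀)/p₁} = 0.7601 / 0.40004 ≈ 1.9000 → capped at 1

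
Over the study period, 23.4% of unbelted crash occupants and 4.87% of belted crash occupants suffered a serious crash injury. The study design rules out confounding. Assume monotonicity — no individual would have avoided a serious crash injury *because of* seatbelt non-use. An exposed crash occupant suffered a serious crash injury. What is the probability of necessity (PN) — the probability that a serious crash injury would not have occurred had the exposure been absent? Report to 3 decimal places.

PN ≈ 0.792

p₁ = 0.234, p₀ = 0.0487.
Under exogeneity and monotonicity, PN = (p₁ − p₀) / p₁.
PN = (0.234 − 0.0487) / 0.234 = 0.1853 / 0.234 ≈ 0.7919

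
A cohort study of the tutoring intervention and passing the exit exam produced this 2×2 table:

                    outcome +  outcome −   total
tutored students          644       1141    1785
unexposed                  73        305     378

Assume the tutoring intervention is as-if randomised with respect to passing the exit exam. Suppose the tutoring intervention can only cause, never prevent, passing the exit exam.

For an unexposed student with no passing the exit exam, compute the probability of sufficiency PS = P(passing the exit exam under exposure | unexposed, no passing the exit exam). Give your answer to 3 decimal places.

p₁ = P(outcome | exposed) = 644/1785 = 0.36078
p₀ = P(outcome | unexposed) = 73/378 = 0.19312
Under exogeneity and monotonicity, PS = (p₁ − p₀)/(1 − p₀).
PS = (0.36078 − 0.19312) / 0.80688 ≈ 0.2078

PS ≈ 0.208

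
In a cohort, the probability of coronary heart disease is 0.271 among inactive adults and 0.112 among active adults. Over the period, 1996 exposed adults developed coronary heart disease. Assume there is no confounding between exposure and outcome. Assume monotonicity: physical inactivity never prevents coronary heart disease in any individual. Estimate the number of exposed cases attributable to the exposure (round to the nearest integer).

Let p₁ = 0.271, p₀ = 0.112.
PN = (p₁ − p₀)/p₁ = (0.271 − 0.112) / 0.271 ≈ 0.58672.
Attributable cases ≈ PN × (exposed cases) = 0.58672 × 1996 ≈ 1171.08.

about 1171 cases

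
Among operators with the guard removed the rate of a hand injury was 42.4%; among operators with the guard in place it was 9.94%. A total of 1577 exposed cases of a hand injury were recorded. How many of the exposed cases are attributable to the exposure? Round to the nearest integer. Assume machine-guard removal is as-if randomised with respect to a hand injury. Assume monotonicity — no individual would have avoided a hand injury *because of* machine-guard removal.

about 1207 cases

p₁ = 0.424, p₀ = 0.0994.
PN = (p₁ − p₀)/p₁ = (0.424 − 0.0994) / 0.424 ≈ 0.76557.
Attributable cases ≈ PN × (exposed cases) = 0.76557 × 1577 ≈ 1207.30.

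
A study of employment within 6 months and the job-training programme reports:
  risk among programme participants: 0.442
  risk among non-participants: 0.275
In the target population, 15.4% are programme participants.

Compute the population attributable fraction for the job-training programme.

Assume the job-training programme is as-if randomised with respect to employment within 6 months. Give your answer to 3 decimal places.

Let p₁ = 0.442, p₀ = 0.275.
Overall risk P(Y=1) = π·p₁ + (1−π)·p₀ = 0.154×0.442 + 0.846×0.275 = 0.30072.
Under exogeneity, PAF = [P(Y=1) − p₀] / P(Y=1).
PAF = (0.30072 − 0.275) / 0.30072 ≈ 0.0855

PAF ≈ 0.086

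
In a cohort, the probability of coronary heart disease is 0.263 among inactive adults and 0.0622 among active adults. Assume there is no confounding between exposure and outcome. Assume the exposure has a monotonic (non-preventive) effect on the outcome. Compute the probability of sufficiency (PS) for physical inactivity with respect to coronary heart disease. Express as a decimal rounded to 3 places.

Let p₁ = 0.263, p₀ = 0.0622.
Under exogeneity and monotonicity, PS = (p₁ − p₀) / (1 − p₀).
PS = (0.263 − 0.0622) / (1 − 0.0622) = 0.2008 / 0.9378 ≈ 0.2141

PS ≈ 0.214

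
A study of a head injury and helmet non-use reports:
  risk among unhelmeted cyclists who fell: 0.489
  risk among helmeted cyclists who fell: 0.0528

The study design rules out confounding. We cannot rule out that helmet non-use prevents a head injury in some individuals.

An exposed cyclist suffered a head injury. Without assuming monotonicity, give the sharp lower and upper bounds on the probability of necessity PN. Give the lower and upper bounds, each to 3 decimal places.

Let p₁ = 0.489, p₀ = 0.0528.
Under exogeneity alone the bounds on PN are max{0,(p₁−p₀)/p₁} ≤ PN ≤ min{1,(1−p₀)/p₁}.
  lower = (p₁ − p₀)/p₁ = 0.4362 / 0.489 ≈ 0.8920
  upper = min{1, (1 − p₀)/p₁} = 0.9472 / 0.489 ≈ 1.9370 → capped at 1

0.892 ≤ PN ≤ 1.000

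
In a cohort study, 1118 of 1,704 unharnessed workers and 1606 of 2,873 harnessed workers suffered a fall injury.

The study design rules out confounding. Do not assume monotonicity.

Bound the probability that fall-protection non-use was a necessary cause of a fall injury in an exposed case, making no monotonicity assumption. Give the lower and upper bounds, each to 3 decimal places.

0.148 ≤ PN ≤ 0.672

p₁ = P(outcome | exposed) = 1118/1704 = 0.6561
p₀ = P(outcome | unexposed) = 1606/2873 = 0.559
Under exogeneity alone the bounds on PN are max{0,(p₁−p₀)/p₁} ≤ PN ≤ min{1,(1−p₀)/p₁}.
  lower = (p₁ − p₀)/p₁ = 0.097106 / 0.6561 ≈ 0.1480
  upper = min{1, (1 − p₀)/p₁} = 0.441 / 0.6561 ≈ 0.6722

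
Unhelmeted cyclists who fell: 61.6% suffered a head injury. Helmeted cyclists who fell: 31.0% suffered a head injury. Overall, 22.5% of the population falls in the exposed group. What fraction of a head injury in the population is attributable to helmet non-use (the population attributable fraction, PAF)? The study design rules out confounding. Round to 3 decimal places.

PAF ≈ 0.182

p₁ = 0.616, p₀ = 0.31.
Overall risk P(Y=1) = π·p₁ + (1−π)·p₀ = 0.225×0.616 + 0.775×0.31 = 0.37885.
Under exogeneity, PAF = [P(Y=1) − p₀] / P(Y=1).
PAF = (0.37885 − 0.31) / 0.37885 ≈ 0.1817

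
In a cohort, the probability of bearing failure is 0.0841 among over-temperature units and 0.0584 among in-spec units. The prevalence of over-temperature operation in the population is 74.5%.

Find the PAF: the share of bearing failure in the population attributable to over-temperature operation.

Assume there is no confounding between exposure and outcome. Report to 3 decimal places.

PAF ≈ 0.247

Let p₁ = 0.0841, p₀ = 0.0584.
Overall risk P(Y=1) = π·p₁ + (1−π)·p₀ = 0.745×0.0841 + 0.255×0.0584 = 0.077547.
Under exogeneity, PAF = [P(Y=1) − p₀] / P(Y=1).
PAF = (0.077547 − 0.0584) / 0.077547 ≈ 0.2469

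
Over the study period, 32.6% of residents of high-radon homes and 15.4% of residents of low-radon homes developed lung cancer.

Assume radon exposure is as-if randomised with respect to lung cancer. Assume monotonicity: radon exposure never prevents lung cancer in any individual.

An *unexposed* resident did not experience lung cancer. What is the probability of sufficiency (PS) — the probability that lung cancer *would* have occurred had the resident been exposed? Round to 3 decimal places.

PS ≈ 0.203

p₁ = 0.326, p₀ = 0.154.
Under exogeneity and monotonicity, PS = (p₁ − p₀) / (1 − p₀).
PS = (0.326 − 0.154) / (1 − 0.154) = 0.172 / 0.846 ≈ 0.2033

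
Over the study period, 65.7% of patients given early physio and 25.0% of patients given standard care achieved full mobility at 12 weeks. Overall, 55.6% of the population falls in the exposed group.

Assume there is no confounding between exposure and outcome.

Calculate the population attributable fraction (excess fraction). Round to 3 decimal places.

PAF ≈ 0.475

p₁ = 0.657, p₀ = 0.25.
Overall risk P(Y=1) = π·p₁ + (1−π)·p₀ = 0.556×0.657 + 0.444×0.25 = 0.47629.
Under exogeneity, PAF = [P(Y=1) − p₀] / P(Y=1).
PAF = (0.47629 − 0.25) / 0.47629 ≈ 0.4751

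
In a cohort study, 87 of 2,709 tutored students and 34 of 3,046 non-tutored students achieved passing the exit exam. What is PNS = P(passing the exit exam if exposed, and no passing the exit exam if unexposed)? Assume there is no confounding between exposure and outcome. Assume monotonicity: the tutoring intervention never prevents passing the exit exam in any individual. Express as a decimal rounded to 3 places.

PNS ≈ 0.021

p₁ = P(outcome | exposed) = 87/2709 = 0.032115
p₀ = P(outcome | unexposed) = 34/3046 = 0.011162
Under exogeneity and monotonicity, PNS = p₁ − p₀.
PNS = 0.032115 − 0.011162 = 0.020953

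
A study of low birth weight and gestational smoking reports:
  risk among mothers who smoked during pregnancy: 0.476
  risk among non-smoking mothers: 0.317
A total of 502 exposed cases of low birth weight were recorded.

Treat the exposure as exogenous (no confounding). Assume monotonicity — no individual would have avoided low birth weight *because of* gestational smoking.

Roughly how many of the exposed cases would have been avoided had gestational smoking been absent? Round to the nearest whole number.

Let p₁ = 0.476, p₀ = 0.317.
PN = (p₁ − p₀)/p₁ = (0.476 − 0.317) / 0.476 ≈ 0.33403.
Attributable cases ≈ PN × (exposed cases) = 0.33403 × 502 ≈ 167.68.

about 168 cases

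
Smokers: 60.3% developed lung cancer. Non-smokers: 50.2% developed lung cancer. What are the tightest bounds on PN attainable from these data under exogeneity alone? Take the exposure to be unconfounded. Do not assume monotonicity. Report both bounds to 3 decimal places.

0.167 ≤ PN ≤ 0.826

p₁ = 0.603, p₀ = 0.502.
Under exogeneity alone the bounds on PN are max{0,(p₁−p₀)/p₁} ≤ PN ≤ min{1,(1−p₀)/p₁}.
  lower = (p₁ − p₀)/p₁ = 0.101 / 0.603 ≈ 0.1675
  upper = min{1, (1 − p₀)/p₁} = 0.498 / 0.603 ≈ 0.8259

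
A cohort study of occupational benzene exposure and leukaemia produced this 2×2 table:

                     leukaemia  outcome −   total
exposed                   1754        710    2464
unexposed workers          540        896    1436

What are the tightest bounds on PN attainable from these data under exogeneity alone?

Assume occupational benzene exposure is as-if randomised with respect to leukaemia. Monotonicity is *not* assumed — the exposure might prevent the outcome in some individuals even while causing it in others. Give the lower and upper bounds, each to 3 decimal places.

p₁ = P(outcome | exposed) = 1754/2464 = 0.71185
p₀ = P(outcome | unexposed) = 540/1436 = 0.37604
Under exogeneity alone the bounds on PN are max{0,(p₁−p₀)/p₁} ≤ PN ≤ min{1,(1−p₀)/p₁}.
  lower = (p₁ − p₀)/p₁ = 0.33581 / 0.71185 ≈ 0.4717
  upper = min{1, (1 − p₀)/p₁} = 0.62396 / 0.71185 ≈ 0.8765

0.472 ≤ PN ≤ 0.877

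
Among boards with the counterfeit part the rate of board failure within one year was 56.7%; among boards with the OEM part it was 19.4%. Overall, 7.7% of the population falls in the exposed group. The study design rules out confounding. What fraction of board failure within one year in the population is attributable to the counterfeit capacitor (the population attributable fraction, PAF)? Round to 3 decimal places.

p₁ = 0.567, p₀ = 0.194.
Overall risk P(Y=1) = π·p₁ + (1−π)·p₀ = 0.077×0.567 + 0.923×0.194 = 0.22272.
Under exogeneity, PAF = [P(Y=1) − p₀] / P(Y=1).
PAF = (0.22272 − 0.194) / 0.22272 ≈ 0.1290

PAF ≈ 0.129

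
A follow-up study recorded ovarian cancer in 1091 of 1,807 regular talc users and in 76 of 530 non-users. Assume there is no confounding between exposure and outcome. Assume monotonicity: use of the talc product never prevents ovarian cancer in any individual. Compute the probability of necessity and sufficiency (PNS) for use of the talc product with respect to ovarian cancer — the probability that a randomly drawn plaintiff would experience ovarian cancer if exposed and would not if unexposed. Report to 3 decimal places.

p₁ = P(outcome | exposed) = 1091/1807 = 0.60376
p₀ = P(outcome | unexposed) = 76/530 = 0.1434
Under exogeneity and monotonicity, PNS = p₁ − p₀.
PNS = 0.60376 − 0.1434 = 0.46037

PNS ≈ 0.460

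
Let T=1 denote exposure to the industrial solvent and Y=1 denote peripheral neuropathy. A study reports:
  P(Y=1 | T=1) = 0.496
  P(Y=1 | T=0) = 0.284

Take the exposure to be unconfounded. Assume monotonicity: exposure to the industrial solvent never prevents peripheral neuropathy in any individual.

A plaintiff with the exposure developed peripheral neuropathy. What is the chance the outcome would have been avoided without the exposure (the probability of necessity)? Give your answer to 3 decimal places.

PN ≈ 0.427

Let p₁ = 0.496, p₀ = 0.284.
Under exogeneity and monotonicity, PN = (p₁ − p₀) / p₁.
PN = (0.496 − 0.284) / 0.496 = 0.212 / 0.496 ≈ 0.4274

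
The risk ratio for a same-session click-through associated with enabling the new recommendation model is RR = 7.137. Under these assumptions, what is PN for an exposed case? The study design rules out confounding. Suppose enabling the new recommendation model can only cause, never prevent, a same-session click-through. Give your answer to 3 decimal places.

Under exogeneity and monotonicity, PN = (RR − 1) / RR = 1 − 1/RR.
PN = (7.137 − 1) / 7.137 = 6.137 / 7.137 ≈ 0.8599

PN ≈ 0.860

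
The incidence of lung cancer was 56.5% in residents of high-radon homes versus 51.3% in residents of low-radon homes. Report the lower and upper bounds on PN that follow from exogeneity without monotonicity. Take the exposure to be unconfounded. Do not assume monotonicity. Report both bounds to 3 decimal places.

p₁ = 0.565, p₀ = 0.513.
Under exogeneity alone the bounds on PN are max{0,(p₁−p₀)/p₁} ≤ PN ≤ min{1,(1−p₀)/p₁}.
  lower = (p₁ − p₀)/p₁ = 0.052 / 0.565 ≈ 0.0920
  upper = min{1, (1 − p₀)/p₁} = 0.487 / 0.565 ≈ 0.8619

0.092 ≤ PN ≤ 0.862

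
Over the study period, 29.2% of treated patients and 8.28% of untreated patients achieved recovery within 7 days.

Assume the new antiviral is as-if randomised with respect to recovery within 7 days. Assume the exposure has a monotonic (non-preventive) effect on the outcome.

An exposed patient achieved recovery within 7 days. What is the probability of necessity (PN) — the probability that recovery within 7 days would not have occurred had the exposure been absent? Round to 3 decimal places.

p₁ = 0.292, p₀ = 0.0828.
Under exogeneity and monotonicity, PN = (p₁ − p₀) / p₁.
PN = (0.292 − 0.0828) / 0.292 = 0.2092 / 0.292 ≈ 0.7164

PN ≈ 0.716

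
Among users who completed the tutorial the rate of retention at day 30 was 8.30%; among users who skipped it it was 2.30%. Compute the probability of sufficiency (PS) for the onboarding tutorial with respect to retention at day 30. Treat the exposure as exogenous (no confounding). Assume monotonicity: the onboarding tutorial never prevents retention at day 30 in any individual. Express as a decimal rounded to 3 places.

p₁ = 0.083, p₀ = 0.023.
Under exogeneity and monotonicity, PS = (p₁ − p₀) / (1 − p₀).
PS = (0.083 − 0.023) / (1 − 0.023) = 0.06 / 0.977 ≈ 0.0614

PS ≈ 0.061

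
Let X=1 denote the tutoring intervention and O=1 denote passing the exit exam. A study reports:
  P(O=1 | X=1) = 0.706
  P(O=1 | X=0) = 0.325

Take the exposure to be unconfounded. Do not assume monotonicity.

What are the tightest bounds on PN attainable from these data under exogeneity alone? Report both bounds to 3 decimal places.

Let p₁ = 0.706, p₀ = 0.325.
Under exogeneity alone the bounds on PN are max{0,(p₁−p₀)/p₁} ≤ PN ≤ min{1,(1−p₀)/p₁}.
  lower = (p₁ − p₀)/p₁ = 0.381 / 0.706 ≈ 0.5397
  upper = min{1, (1 − p₀)/p₁} = 0.675 / 0.706 ≈ 0.9561

0.540 ≤ PN ≤ 0.956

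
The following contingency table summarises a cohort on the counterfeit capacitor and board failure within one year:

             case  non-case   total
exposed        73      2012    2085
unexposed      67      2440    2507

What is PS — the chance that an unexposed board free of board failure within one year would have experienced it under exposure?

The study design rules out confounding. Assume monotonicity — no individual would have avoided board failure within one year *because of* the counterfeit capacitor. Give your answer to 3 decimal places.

p₁ = P(outcome | exposed) = 73/2085 = 0.035012
p₀ = P(outcome | unexposed) = 67/2507 = 0.026725
Under exogeneity and monotonicity, PS = (p₁ − p₀)/(1 − p₀).
PS = (0.035012 − 0.026725) / 0.97327 ≈ 0.0085

PS ≈ 0.009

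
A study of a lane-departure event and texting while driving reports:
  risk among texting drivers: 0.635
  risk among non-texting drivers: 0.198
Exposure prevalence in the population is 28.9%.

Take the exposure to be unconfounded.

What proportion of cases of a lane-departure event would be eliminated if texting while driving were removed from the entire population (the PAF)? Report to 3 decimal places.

PAF ≈ 0.389

Let p₁ = 0.635, p₀ = 0.198.
Overall risk P(Y=1) = π·p₁ + (1−π)·p₀ = 0.289×0.635 + 0.711×0.198 = 0.32429.
Under exogeneity, PAF = [P(Y=1) − p₀] / P(Y=1).
PAF = (0.32429 − 0.198) / 0.32429 ≈ 0.3894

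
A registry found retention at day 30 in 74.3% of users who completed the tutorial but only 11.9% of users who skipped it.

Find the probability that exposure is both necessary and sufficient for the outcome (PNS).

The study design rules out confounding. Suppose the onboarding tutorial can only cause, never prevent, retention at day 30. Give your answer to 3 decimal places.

p₁ = 0.743, p₀ = 0.119.
Under exogeneity and monotonicity, PNS = p₁ − p₀.
PNS = 0.743 − 0.119 = 0.624

PNS ≈ 0.624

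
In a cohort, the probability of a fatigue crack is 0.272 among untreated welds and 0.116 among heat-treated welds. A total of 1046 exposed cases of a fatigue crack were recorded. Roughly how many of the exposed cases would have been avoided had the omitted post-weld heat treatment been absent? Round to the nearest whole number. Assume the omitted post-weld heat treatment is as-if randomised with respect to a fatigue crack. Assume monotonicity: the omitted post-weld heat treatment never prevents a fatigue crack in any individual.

Let p₁ = 0.272, p₀ = 0.116.
PN = (p₁ − p₀)/p₁ = (0.272 − 0.116) / 0.272 ≈ 0.57353.
Attributable cases ≈ PN × (exposed cases) = 0.57353 × 1046 ≈ 599.91.

about 600 cases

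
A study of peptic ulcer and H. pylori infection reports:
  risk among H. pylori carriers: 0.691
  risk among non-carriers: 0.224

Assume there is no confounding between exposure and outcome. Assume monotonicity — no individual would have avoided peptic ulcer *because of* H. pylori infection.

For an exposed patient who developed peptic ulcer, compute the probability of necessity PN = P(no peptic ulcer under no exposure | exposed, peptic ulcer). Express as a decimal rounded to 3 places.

PN ≈ 0.676

Let p₁ = 0.691, p₀ = 0.224.
Under exogeneity and monotonicity, PN = (p₁ − p₀) / p₁.
PN = (0.691 − 0.224) / 0.691 = 0.467 / 0.691 ≈ 0.6758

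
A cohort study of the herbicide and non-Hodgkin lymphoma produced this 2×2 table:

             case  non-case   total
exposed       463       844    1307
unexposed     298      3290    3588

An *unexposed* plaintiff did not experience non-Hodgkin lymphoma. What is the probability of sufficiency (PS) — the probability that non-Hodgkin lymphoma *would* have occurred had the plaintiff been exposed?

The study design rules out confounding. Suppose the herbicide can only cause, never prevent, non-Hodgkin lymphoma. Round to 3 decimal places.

PS ≈ 0.296

p₁ = P(outcome | exposed) = 463/1307 = 0.35425
p₀ = P(outcome | unexposed) = 298/3588 = 0.083055
Under exogeneity and monotonicity, PS = (p₁ − p₀)/(1 − p₀).
PS = (0.35425 − 0.083055) / 0.91695 ≈ 0.2958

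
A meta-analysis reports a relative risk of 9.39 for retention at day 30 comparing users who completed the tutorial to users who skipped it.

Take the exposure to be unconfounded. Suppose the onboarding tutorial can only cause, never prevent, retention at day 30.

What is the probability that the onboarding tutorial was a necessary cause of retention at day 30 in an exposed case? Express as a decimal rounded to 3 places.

Under exogeneity and monotonicity, PN = (RR − 1) / RR = 1 − 1/RR.
PN = (9.39 − 1) / 9.39 = 8.39 / 9.39 ≈ 0.8935

PN ≈ 0.894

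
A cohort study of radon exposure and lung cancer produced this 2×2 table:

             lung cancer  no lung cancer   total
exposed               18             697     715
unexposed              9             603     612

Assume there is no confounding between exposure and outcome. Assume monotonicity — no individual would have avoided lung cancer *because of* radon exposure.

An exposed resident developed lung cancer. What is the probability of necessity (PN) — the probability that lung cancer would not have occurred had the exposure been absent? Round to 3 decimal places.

PN ≈ 0.416

p₁ = P(outcome | exposed) = 18/715 = 0.025175
p₀ = P(outcome | unexposed) = 9/612 = 0.014706
Under exogeneity and monotonicity, PN = (p₁ − p₀) / p₁.
PN = (0.025175 − 0.014706) / 0.025175 = 0.010469 / 0.025175 ≈ 0.4158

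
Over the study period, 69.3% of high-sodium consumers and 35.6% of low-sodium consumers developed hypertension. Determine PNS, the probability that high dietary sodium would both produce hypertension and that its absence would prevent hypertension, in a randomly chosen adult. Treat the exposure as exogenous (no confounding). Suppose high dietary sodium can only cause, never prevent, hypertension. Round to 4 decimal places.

p₁ = 0.693, p₀ = 0.356.
Under exogeneity and monotonicity, PNS = p₁ − p₀.
PNS = 0.693 − 0.356 = 0.337

PNS ≈ 0.3370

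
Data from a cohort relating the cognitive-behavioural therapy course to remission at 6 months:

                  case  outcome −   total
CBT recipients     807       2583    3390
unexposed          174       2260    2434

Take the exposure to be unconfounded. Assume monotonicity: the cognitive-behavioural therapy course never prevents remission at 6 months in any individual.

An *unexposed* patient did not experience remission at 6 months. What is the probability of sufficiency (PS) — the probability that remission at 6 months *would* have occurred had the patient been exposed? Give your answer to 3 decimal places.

p₁ = P(outcome | exposed) = 807/3390 = 0.23805
p₀ = P(outcome | unexposed) = 174/2434 = 0.071487
Under exogeneity and monotonicity, PS = (p₁ − p₀)/(1 − p₀).
PS = (0.23805 − 0.071487) / 0.92851 ≈ 0.1794

PS ≈ 0.179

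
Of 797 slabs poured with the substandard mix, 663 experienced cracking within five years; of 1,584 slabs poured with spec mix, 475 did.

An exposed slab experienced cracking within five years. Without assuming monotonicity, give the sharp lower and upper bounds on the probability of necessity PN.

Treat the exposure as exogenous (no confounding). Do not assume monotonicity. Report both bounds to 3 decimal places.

0.640 ≤ PN ≤ 0.842

p₁ = P(outcome | exposed) = 663/797 = 0.83187
p₀ = P(outcome | unexposed) = 475/1584 = 0.29987
Under exogeneity alone the bounds on PN are max{0,(p₁−p₀)/p₁} ≤ PN ≤ min{1,(1−p₀)/p₁}.
  lower = (p₁ − p₀)/p₁ = 0.532 / 0.83187 ≈ 0.6395
  upper = min{1, (1 − p₀)/p₁} = 0.70013 / 0.83187 ≈ 0.8416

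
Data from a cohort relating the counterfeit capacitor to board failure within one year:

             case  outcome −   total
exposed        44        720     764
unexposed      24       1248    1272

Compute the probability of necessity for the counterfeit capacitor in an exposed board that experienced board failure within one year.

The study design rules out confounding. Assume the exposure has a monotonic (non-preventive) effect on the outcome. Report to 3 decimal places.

p₁ = P(outcome | exposed) = 44/764 = 0.057592
p₀ = P(outcome | unexposed) = 24/1272 = 0.018868
Under exogeneity and monotonicity, PN = (p₁ − p₀) / p₁.
PN = (0.057592 − 0.018868) / 0.057592 = 0.038724 / 0.057592 ≈ 0.6724

PN ≈ 0.672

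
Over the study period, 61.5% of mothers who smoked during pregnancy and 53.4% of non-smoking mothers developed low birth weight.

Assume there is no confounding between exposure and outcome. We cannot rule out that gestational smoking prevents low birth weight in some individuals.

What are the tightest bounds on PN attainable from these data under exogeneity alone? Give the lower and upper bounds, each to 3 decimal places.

p₁ = 0.615, p₀ = 0.534.
Under exogeneity alone the bounds on PN are max{0,(p₁−p₀)/p₁} ≤ PN ≤ min{1,(1−p₀)/p₁}.
  lower = (p₁ − p₀)/p₁ = 0.081 / 0.615 ≈ 0.1317
  upper = min{1, (1 − p₀)/p₁} = 0.466 / 0.615 ≈ 0.7577

0.132 ≤ PN ≤ 0.758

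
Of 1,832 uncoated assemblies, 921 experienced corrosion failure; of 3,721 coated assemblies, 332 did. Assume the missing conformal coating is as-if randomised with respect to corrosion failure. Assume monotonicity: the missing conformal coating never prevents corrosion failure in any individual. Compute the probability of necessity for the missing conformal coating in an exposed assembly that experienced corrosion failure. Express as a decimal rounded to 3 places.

p₁ = P(outcome | exposed) = 921/1832 = 0.50273
p₀ = P(outcome | unexposed) = 332/3721 = 0.089223
Under exogeneity and monotonicity, PN = (p₁ − p₀) / p₁.
PN = (0.50273 − 0.089223) / 0.50273 = 0.41351 / 0.50273 ≈ 0.8225

PN ≈ 0.823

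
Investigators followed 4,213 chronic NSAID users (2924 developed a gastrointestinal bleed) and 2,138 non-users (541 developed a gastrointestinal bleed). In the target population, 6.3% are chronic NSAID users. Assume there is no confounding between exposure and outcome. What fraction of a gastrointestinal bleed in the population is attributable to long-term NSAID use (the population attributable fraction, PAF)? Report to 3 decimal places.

PAF ≈ 0.099

p₁ = P(outcome | exposed) = 2924/4213 = 0.69404
p₀ = P(outcome | unexposed) = 541/2138 = 0.25304
Overall risk P(Y=1) = π·p₁ + (1−π)·p₀ = 0.063×0.69404 + 0.937×0.25304 = 0.28082.
Under exogeneity, PAF = [P(Y=1) − p₀] / P(Y=1).
PAF = (0.28082 − 0.25304) / 0.28082 ≈ 0.0989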